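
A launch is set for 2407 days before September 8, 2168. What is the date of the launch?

February 5, 2162

Count 2407 days before September 8, 2168:
February 5, 2162 → February 5, 2163: 365 days.
February 5, 2163 → February 5, 2164: 365 days.
February 5, 2164 → February 5, 2165: 366 days (2164 is a leap year).
February 5, 2165 → February 5, 2166: 365 days.
February 5, 2166 → February 5, 2167: 365 days.
February 5, 2167 → February 5, 2168: 365 days.
February 2168: 29 − 5 = 24 days remain (2168 is a leap year, so February has 29 days).
Then March (31), April (30), May (31), June (30), July (31), August (31): 31 + 30 + 31 + 30 + 31 + 31 = 184 days.
September 1–8, 2168: 8 days.
Residual: 216 days.
Total: 2407 days.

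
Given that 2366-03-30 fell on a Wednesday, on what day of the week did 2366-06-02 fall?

Thursday

March 2366: 31 − 30 = 1 day remains.
Then April (30), May (31): 30 + 31 = 61 days.
June 1–2, 2366: 2 days.
Total: 1 + 61 + 2 = 64 days.
64 mod 7 = 1, so 1 day after Wednesday is Thursday.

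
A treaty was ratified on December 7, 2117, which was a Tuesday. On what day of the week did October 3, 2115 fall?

Count forward from the earlier date (October 3, 2115) to the later (December 7, 2117):
October 2115: 31 − 3 = 28 days remain.
Then 25 full months totalling 761 days.
December 1–7, 2117: 7 days.
Total: 28 + 761 + 7 = 796 days.
796 mod 7 = 5, so 5 days before Tuesday is Thursday.

Thursday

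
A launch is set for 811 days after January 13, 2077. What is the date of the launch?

April 4, 2079

Count 811 days after January 13, 2077:
January 2077: 31 − 13 = 18 days remain.
Then 26 full months totalling 789 days.
April 1–4, 2079: 4 days.
Total: 18 + 789 + 4 = 811 days.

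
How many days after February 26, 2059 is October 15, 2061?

February 2059: 28 − 26 = 2 days remain (2059 is not a leap year, so February has 28 days).
Then 31 full months totalling 945 days.
October 1–15, 2061: 15 days.
Total: 2 + 945 + 15 = 962 days.

962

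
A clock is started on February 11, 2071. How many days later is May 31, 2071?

109

February 2071: 28 − 11 = 17 days remain (2071 is not a leap year, so February has 28 days).
Then March (31), April (30): 31 + 30 = 61 days.
May 1–31, 2071: 31 days.
Total: 17 + 61 + 31 = 109 days.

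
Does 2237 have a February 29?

2237 is not a leap year.

No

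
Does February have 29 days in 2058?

2058 is not a leap year.

No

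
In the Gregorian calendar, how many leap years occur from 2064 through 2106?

Years divisible by 4 in [2064, 2106]: 2064, 2068, 2072, 2076, 2080, 2084, 2088, 2092, 2096, 2100, 2104.
Of these, 2100 is divisible by 100 but not 400, so not leap.
Leap years: 11 − 1 = 10.

10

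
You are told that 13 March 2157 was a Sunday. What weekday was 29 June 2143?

Count forward from the earlier date (June 29, 2143) to the later (March 13, 2157):
Day-of-year of June 29, 2143: 180.
Day-of-year of March 13, 2157: 72.
2143 has 365 days, so 365 − 180 = 185 days remain in 2143.
Full years 2144–2156: 9 common + 4 leap = 9×365 + 4×366 = 4749 days.
Total: 185 + 4749 + 72 = 5006 days.
5006 mod 7 = 1, so 1 day before Sunday is Saturday.

Saturday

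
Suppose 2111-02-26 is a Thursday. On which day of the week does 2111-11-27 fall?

Friday

February 2111: 28 − 26 = 2 days remain (2111 is not a leap year, so February has 28 days).
Then March (31), April (30), May (31), June (30), July (31), August (31), September (30), October (31): 31 + 30 + 31 + 30 + 31 + 31 + 30 + 31 = 245 days.
November 1–27, 2111: 27 days.
Total: 2 + 245 + 27 = 274 days.
274 mod 7 = 1, so 1 day after Thursday is Friday.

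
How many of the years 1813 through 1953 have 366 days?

34

Years divisible by 4: 1816, 1820, …, 1952 — 35 in all.
Of these, 1900 is divisible by 100 but not 400, so not leap.
Leap years: 35 − 1 = 34.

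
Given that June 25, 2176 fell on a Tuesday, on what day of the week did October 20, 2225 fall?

Thursday

Day-of-year of June 25, 2176: 177.
Day-of-year of October 20, 2225: 293.
2176 has 366 days, so 366 − 177 = 189 days remain in 2176.
Full years 2177–2224: 37 common + 11 leap = 37×365 + 11×366 = 17531 days.
Total: 189 + 17531 + 293 = 18013 days.
18013 mod 7 = 2, so 2 days after Tuesday is Thursday.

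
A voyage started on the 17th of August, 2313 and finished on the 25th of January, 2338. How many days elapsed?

8927

From August 17, 2313 to August 17, 2337: 24 years, of which 6 contain a Feb 29 — 18×365 + 6×366 = 8766 days.
August 2337: 31 − 17 = 14 days remain.
Then September (30), October (31), November (30), December (31): 30 + 31 + 30 + 31 = 122 days.
January 1–25, 2338: 25 days.
Residual: 161 days.
Total: 8927 days.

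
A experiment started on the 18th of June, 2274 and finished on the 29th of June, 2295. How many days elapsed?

7681

From June 18, 2274 to June 18, 2295: 21 years, of which 5 contain a Feb 29 — 16×365 + 5×366 = 7670 days.
Within June 2295: 29 − 18 = 11 days.
Total: 7681 days.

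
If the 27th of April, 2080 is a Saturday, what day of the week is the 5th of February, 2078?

Count forward from the earlier date (February 5, 2078) to the later (April 27, 2080):
February 5, 2078 → February 5, 2079: 365 days.
February 5, 2079 → February 5, 2080: 365 days.
February 2080: 29 − 5 = 24 days remain (2080 is a leap year, so February has 29 days).
Then March (31): 31 days.
April 1–27, 2080: 27 days.
Residual: 82 days.
Total: 812 days.
812 is a multiple of 7, so the 5th of February, 2078 falls on the same weekday: Saturday.

Saturday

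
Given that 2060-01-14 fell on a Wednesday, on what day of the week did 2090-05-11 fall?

Thursday

From January 14, 2060 to January 14, 2090: 30 years, of which 8 contain a Feb 29 — 22×365 + 8×366 = 10958 days.
January 2090: 31 − 14 = 17 days remain.
Then February 2090 (28), March (31), April (30): 28 + 31 + 30 = 89 days.
May 1–11, 2090: 11 days.
Residual: 117 days.
Total: 11075 days.
11075 mod 7 = 1, so 1 day after Wednesday is Thursday.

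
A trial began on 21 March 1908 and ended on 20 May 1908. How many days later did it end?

60

March 1908: 31 − 21 = 10 days remain.
Then April (30): 30 days.
May 1–20, 1908: 20 days.
Total: 10 + 30 + 20 = 60 days.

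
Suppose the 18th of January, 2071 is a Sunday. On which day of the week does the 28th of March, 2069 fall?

Count forward from the earlier date (March 28, 2069) to the later (January 18, 2071):
March 28, 2069 → March 28, 2070: 365 days.
March 2070: 31 − 28 = 3 days remain.
Then 9 full months totalling 275 days.
January 1–18, 2071: 18 days.
Residual: 296 days.
Total: 661 days.
661 mod 7 = 3, so 3 days before Sunday is Thursday.

Thursday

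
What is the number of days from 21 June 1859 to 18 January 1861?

June 21, 1859 → June 21, 1860: 366 days (1860 is a leap year).
June 1860: 30 − 21 = 9 days remain.
Then July (31), August (31), September (30), October (31), November (30), December (31): 31 + 31 + 30 + 31 + 30 + 31 = 184 days.
January 1–18, 1861: 18 days.
Residual: 211 days.
Total: 577 days.

577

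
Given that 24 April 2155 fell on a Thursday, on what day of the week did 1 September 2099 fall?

Count forward from the earlier date (September 1, 2099) to the later (April 24, 2155):
Day-of-year of September 1, 2099: 244.
Day-of-year of April 24, 2155: 114.
2099 has 365 days, so 365 − 244 = 121 days remain in 2099.
Full years 2100–2154: 42 common + 13 leap = 42×365 + 13×366 = 20088 days.
Total: 121 + 20088 + 114 = 20323 days.
20323 mod 7 = 2, so 2 days before Thursday is Tuesday.

Tuesday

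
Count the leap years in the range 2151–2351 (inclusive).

48

Years divisible by 4: 2152, 2156, …, 2348 — 50 in all.
Of these, 2200, 2300 are divisible by 100 but not 400, so not leap.
Leap years: 50 − 2 = 48.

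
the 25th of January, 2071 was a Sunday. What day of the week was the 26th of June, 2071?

Friday

January 2071: 31 − 25 = 6 days remain.
Then February 2071 (28), March (31), April (30), May (31): 28 + 31 + 30 + 31 = 120 days.
June 1–26, 2071: 26 days.
Total: 6 + 120 + 26 = 152 days.
152 mod 7 = 5, so 5 days after Sunday is Friday.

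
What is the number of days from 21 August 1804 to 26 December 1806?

857

August 21, 1804 → August 21, 1805: 365 days.
August 21, 1805 → August 21, 1806: 365 days.
August 1806: 31 − 21 = 10 days remain.
Then September (30), October (31), November (30): 30 + 31 + 30 = 91 days.
December 1–26, 1806: 26 days.
Residual: 127 days.
Total: 857 days.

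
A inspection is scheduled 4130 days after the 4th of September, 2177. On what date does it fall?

the 25th of December, 2188

Count 4130 days after September 4, 2177:
From September 4, 2177 to September 4, 2188: 11 years, of which 3 contain a Feb 29 — 8×365 + 3×366 = 4018 days.
September 2188: 30 − 4 = 26 days remain.
Then October (31), November (30): 31 + 30 = 61 days.
December 1–25, 2188: 25 days.
Residual: 112 days.
Total: 4130 days.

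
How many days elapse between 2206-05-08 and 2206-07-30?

83

May 2206: 31 − 8 = 23 days remain.
Then June (30): 30 days.
July 1–30, 2206: 30 days.
Total: 23 + 30 + 30 = 83 days.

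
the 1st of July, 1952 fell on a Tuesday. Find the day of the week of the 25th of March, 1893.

Saturday

Count forward from the earlier date (March 25, 1893) to the later (July 1, 1952):
Day-of-year of March 25, 1893: 84.
Day-of-year of July 1, 1952: 183.
1893 has 365 days, so 365 − 84 = 281 days remain in 1893.
Full years 1894–1951: 45 common + 13 leap = 45×365 + 13×366 = 21183 days.
Total: 281 + 21183 + 183 = 21647 days.
21647 mod 7 = 3, so 3 days before Tuesday is Saturday.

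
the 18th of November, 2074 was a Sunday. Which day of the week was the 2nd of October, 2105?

Friday

From November 18, 2074 to November 18, 2104: 30 years, of which 7 contain a Feb 29 — 23×365 + 7×366 = 10957 days.
(2100 is not a leap year (divisible by 100 but not 400).)
November 2104: 30 − 18 = 12 days remain.
Then 10 full months totalling 304 days.
October 1–2, 2105: 2 days.
Residual: 318 days.
Total: 11275 days.
11275 mod 7 = 5, so 5 days after Sunday is Friday.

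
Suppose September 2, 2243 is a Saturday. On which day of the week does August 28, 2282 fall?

Monday

Day-of-year of September 2, 2243: 245.
Day-of-year of August 28, 2282: 240.
2243 has 365 days, so 365 − 245 = 120 days remain in 2243.
Full years 2244–2281: 28 common + 10 leap = 28×365 + 10×366 = 13880 days.
Total: 120 + 13880 + 240 = 14240 days.
14240 mod 7 = 2, so 2 days after Saturday is Monday.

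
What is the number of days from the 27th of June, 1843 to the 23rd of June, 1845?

727

June 27, 1843 → June 27, 1844: 366 days (1844 is a leap year).
June 1844: 30 − 27 = 3 days remain.
Then 11 full months totalling 335 days.
June 1–23, 1845: 23 days.
Residual: 361 days.
Total: 727 days.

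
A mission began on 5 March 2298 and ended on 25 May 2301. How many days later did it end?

1176

March 5, 2298 → March 5, 2299: 365 days.
March 5, 2299 → March 5, 2300: 365 days (2300 is not a leap year (divisible by 100 but not 400)).
March 5, 2300 → March 5, 2301: 365 days.
March 2301: 31 − 5 = 26 days remain.
Then April (30): 30 days.
May 1–25, 2301: 25 days.
Residual: 81 days.
Total: 1176 days.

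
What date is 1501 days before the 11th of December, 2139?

the 1st of November, 2135

Count 1501 days before December 11, 2139:
Day-of-year of November 1, 2135: 305.
Day-of-year of December 11, 2139: 345.
2135 has 365 days, so 365 − 305 = 60 days remain in 2135.
Full years: 2136: 366; 2137: 365; 2138: 365. Sum = 1096.
Total: 60 + 1096 + 345 = 1501 days.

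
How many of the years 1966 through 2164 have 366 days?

Years divisible by 4: 1968, 1972, …, 2164 — 50 in all.
Of these, 2100 is divisible by 100 but not 400, so not leap.
2000 is divisible by 400, so still leap.
Leap years: 50 − 1 = 49.

49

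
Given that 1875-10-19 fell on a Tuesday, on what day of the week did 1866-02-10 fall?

Saturday

Count forward from the earlier date (February 10, 1866) to the later (October 19, 1875):
From February 10, 1866 to February 10, 1875: 9 years, of which 2 contain a Feb 29 — 7×365 + 2×366 = 3287 days.
February 1875: 28 − 10 = 18 days remain (1875 is not a leap year, so February has 28 days).
Then March (31), April (30), May (31), June (30), July (31), August (31), September (30): 31 + 30 + 31 + 30 + 31 + 31 + 30 = 214 days.
October 1–19, 1875: 19 days.
Residual: 251 days.
Total: 3538 days.
3538 mod 7 = 3, so 3 days before Tuesday is Saturday.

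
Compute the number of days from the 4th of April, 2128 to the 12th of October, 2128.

191

April 2128: 30 − 4 = 26 days remain.
Then May (31), June (30), July (31), August (31), September (30): 31 + 30 + 31 + 31 + 30 = 153 days.
October 1–12, 2128: 12 days.
Total: 26 + 153 + 12 = 191 days.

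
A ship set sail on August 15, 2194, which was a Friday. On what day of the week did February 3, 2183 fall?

Count forward from the earlier date (February 3, 2183) to the later (August 15, 2194):
From February 3, 2183 to February 3, 2194: 11 years, of which 3 contain a Feb 29 — 8×365 + 3×366 = 4018 days.
February 2194: 28 − 3 = 25 days remain (2194 is not a leap year, so February has 28 days).
Then March (31), April (30), May (31), June (30), July (31): 31 + 30 + 31 + 30 + 31 = 153 days.
August 1–15, 2194: 15 days.
Residual: 193 days.
Total: 4211 days.
4211 mod 7 = 4, so 4 days before Friday is Monday.

Monday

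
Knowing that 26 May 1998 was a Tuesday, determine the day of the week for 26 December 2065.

Day-of-year of May 26, 1998: 146.
Day-of-year of December 26, 2065: 360.
1998 has 365 days, so 365 − 146 = 219 days remain in 1998.
Full years 1999–2064: 49 common + 17 leap = 49×365 + 17×366 = 24107 days.
Total: 219 + 24107 + 360 = 24686 days.
24686 mod 7 = 4, so 4 days after Tuesday is Saturday.

Saturday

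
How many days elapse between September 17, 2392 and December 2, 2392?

76

September 2392: 30 − 17 = 13 days remain.
Then October (31), November (30): 31 + 30 = 61 days.
December 1–2, 2392: 2 days.
Total: 13 + 61 + 2 = 76 days.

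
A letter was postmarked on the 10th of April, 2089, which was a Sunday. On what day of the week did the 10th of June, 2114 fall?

Sunday

From April 10, 2089 to April 10, 2114: 25 years, of which 5 contain a Feb 29 — 20×365 + 5×366 = 9130 days.
(2100 is not a leap year (divisible by 100 but not 400).)
April 2114: 30 − 10 = 20 days remain.
Then May (31): 31 days.
June 1–10, 2114: 10 days.
Residual: 61 days.
Total: 9191 days.
9191 is a multiple of 7, so the 10th of June, 2114 falls on the same weekday: Sunday.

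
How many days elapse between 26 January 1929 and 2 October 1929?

January 1929: 31 − 26 = 5 days remain.
Then February 1929 (28), March (31), April (30), May (31), June (30), July (31), August (31), September (30): 28 + 31 + 30 + 31 + 30 + 31 + 31 + 30 = 242 days.
October 1–2, 1929: 2 days.
Total: 5 + 242 + 2 = 249 days.

249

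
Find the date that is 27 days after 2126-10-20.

2126-11-16

Count 27 days after October 20, 2126:
October 2126: 31 − 20 = 11 days remain.
November 1–16, 2126: 16 days.
Total: 11 + 16 = 27 days.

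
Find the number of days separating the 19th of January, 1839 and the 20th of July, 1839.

January 1839: 31 − 19 = 12 days remain.
Then February 1839 (28), March (31), April (30), May (31), June (30): 28 + 31 + 30 + 31 + 30 = 150 days.
July 1–20, 1839: 20 days.
Total: 12 + 150 + 20 = 182 days.

182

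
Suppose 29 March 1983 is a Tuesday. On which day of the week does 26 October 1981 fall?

Count forward from the earlier date (October 26, 1981) to the later (March 29, 1983):
October 26, 1981 → October 26, 1982: 365 days.
October 1982: 31 − 26 = 5 days remain.
Then November (30), December (31), January (31), February 1983 (28): 30 + 31 + 31 + 28 = 120 days.
March 1–29, 1983: 29 days.
Residual: 154 days.
Total: 519 days.
519 mod 7 = 1, so 1 day before Tuesday is Monday.

Monday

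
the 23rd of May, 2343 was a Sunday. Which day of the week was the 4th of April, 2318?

Count forward from the earlier date (April 4, 2318) to the later (May 23, 2343):
From April 4, 2318 to April 4, 2343: 25 years, of which 6 contain a Feb 29 — 19×365 + 6×366 = 9131 days.
April 2343: 30 − 4 = 26 days remain.
May 1–23, 2343: 23 days.
Residual: 49 days.
Total: 9180 days.
9180 mod 7 = 3, so 3 days before Sunday is Thursday.

Thursday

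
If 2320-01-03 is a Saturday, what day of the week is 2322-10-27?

Friday

January 3, 2320 → January 3, 2321: 366 days (2320 is a leap year).
January 3, 2321 → January 3, 2322: 365 days.
January 2322: 31 − 3 = 28 days remain.
Then February 2322 (28), March (31), April (30), May (31), June (30), July (31), August (31), September (30): 28 + 31 + 30 + 31 + 30 + 31 + 31 + 30 = 242 days.
October 1–27, 2322: 27 days.
Residual: 297 days.
Total: 1028 days.
1028 mod 7 = 6, so 6 days after Saturday is Friday.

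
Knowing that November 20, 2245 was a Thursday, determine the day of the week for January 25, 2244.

Count forward from the earlier date (January 25, 2244) to the later (November 20, 2245):
Day-of-year of January 25, 2244: 25.
Day-of-year of November 20, 2245: 324.
2244 has 366 days, so 366 − 25 = 341 days remain in 2244.
Total: 341 + 324 = 665 days.
665 is a multiple of 7, so January 25, 2244 falls on the same weekday: Thursday.

Thursday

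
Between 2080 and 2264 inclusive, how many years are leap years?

45

Years divisible by 4: 2080, 2084, …, 2264 — 47 in all.
Of these, 2100, 2200 are divisible by 100 but not 400, so not leap.
Leap years: 47 − 2 = 45.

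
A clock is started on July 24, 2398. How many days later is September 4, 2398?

July 2398: 31 − 24 = 7 days remain.
Then August (31): 31 days.
September 1–4, 2398: 4 days.
Total: 7 + 31 + 4 = 42 days.

42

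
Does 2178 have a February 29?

No

2178 is not a leap year.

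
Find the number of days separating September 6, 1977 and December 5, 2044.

From September 6, 1977 to September 6, 2044: 67 years, of which 17 contain a Feb 29 — 50×365 + 17×366 = 24472 days.
(2000 is a leap year (divisible by 400).)
September 2044: 30 − 6 = 24 days remain.
Then October (31), November (30): 31 + 30 = 61 days.
December 1–5, 2044: 5 days.
Residual: 90 days.
Total: 24562 days.

24562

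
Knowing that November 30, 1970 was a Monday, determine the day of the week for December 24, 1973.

Day-of-year of November 30, 1970: 334.
Day-of-year of December 24, 1973: 358.
1970 has 365 days, so 365 − 334 = 31 days remain in 1970.
Full years: 1971: 365; 1972: 366. Sum = 731.
Total: 31 + 731 + 358 = 1120 days.
1120 is a multiple of 7, so December 24, 1973 falls on the same weekday: Monday.

Monday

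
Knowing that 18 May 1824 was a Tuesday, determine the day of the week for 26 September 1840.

Saturday

From May 18, 1824 to May 18, 1840: 16 years, of which 4 contain a Feb 29 — 12×365 + 4×366 = 5844 days.
May 1840: 31 − 18 = 13 days remain.
Then June (30), July (31), August (31): 30 + 31 + 31 = 92 days.
September 1–26, 1840: 26 days.
Residual: 131 days.
Total: 5975 days.
5975 mod 7 = 4, so 4 days after Tuesday is Saturday.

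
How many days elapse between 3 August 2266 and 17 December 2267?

August 2266: 31 − 3 = 28 days remain.
Then 15 full months totalling 456 days.
December 1–17, 2267: 17 days.
Total: 28 + 456 + 17 = 501 days.

501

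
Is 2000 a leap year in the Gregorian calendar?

Yes

2000 is a leap year (divisible by 400).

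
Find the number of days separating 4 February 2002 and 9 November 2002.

278

February 2002: 28 − 4 = 24 days remain (2002 is not a leap year, so February has 28 days).
Then March (31), April (30), May (31), June (30), July (31), August (31), September (30), October (31): 31 + 30 + 31 + 30 + 31 + 31 + 30 + 31 = 245 days.
November 1–9, 2002: 9 days.
Total: 24 + 245 + 9 = 278 days.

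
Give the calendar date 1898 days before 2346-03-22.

2341-01-09

Count 1898 days before March 22, 2346:
Day-of-year of January 9, 2341: 9.
Day-of-year of March 22, 2346: 81.
2341 has 365 days, so 365 − 9 = 356 days remain in 2341.
Full years: 2342: 365; 2343: 365; 2344: 366; 2345: 365. Sum = 1461.
Total: 356 + 1461 + 81 = 1898 days.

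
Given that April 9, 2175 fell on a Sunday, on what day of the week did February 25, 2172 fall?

Tuesday

Count forward from the earlier date (February 25, 2172) to the later (April 9, 2175):
February 25, 2172 → February 25, 2173: 366 days (2172 is a leap year).
February 25, 2173 → February 25, 2174: 365 days.
February 25, 2174 → February 25, 2175: 365 days.
February 2175: 28 − 25 = 3 days remain (2175 is not a leap year, so February has 28 days).
Then March (31): 31 days.
April 1–9, 2175: 9 days.
Residual: 43 days.
Total: 1139 days.
1139 mod 7 = 5, so 5 days before Sunday is Tuesday.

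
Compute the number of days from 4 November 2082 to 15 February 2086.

November 4, 2082 → November 4, 2083: 365 days.
November 4, 2083 → November 4, 2084: 366 days (2084 is a leap year).
November 4, 2084 → November 4, 2085: 365 days.
November 2085: 30 − 4 = 26 days remain.
Then December (31), January (31): 31 + 31 = 62 days.
February 1–15, 2086: 15 days (2086 is not a leap year).
Residual: 103 days.
Total: 1199 days.

1199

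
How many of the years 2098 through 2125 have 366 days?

6

Years divisible by 4 in [2098, 2125]: 2100, 2104, 2108, 2112, 2116, 2120, 2124.
Of these, 2100 is divisible by 100 but not 400, so not leap.
Leap years: 7 − 1 = 6.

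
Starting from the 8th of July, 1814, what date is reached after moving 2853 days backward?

the 15th of September, 1806

Count 2853 days before July 8, 1814:
From September 15, 1806 to September 15, 1813: 7 years, of which 2 contain a Feb 29 — 5×365 + 2×366 = 2557 days.
September 1813: 30 − 15 = 15 days remain.
Then 9 full months totalling 273 days.
July 1–8, 1814: 8 days.
Residual: 296 days.
Total: 2853 days.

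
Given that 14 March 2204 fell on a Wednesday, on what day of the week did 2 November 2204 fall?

March 2204: 31 − 14 = 17 days remain.
Then April (30), May (31), June (30), July (31), August (31), September (30), October (31): 30 + 31 + 30 + 31 + 31 + 30 + 31 = 214 days.
November 1–2, 2204: 2 days.
Total: 17 + 214 + 2 = 233 days.
233 mod 7 = 2, so 2 days after Wednesday is Friday.

Friday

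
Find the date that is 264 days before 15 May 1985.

24 August 1984

Count 264 days before May 15, 1985:
August 1984: 31 − 24 = 7 days remain.
Then September (30), October (31), November (30), December (31), January (31), February 1985 (28), March (31), April (30): 30 + 31 + 30 + 31 + 31 + 28 + 31 + 30 = 242 days.
May 1–15, 1985: 15 days.
Total: 7 + 242 + 15 = 264 days.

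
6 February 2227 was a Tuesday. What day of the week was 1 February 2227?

Count forward from the earlier date (February 1, 2227) to the later (February 6, 2227):
Within February 2227: 6 − 1 = 5 days.
5 mod 7 = 5, so 5 days before Tuesday is Thursday.

Thursday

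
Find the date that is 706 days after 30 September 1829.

6 September 1831

Count 706 days after September 30, 1829:
Day-of-year of September 30, 1829: 273.
Day-of-year of September 6, 1831: 249.
1829 has 365 days, so 365 − 273 = 92 days remain in 1829.
Full years: 1830: 365. Sum = 365.
Total: 92 + 365 + 249 = 706 days.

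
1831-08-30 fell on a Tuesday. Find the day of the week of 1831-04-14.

Thursday

Count forward from the earlier date (April 14, 1831) to the later (August 30, 1831):
April 1831: 30 − 14 = 16 days remain.
Then May (31), June (30), July (31): 31 + 30 + 31 = 92 days.
August 1–30, 1831: 30 days.
Total: 16 + 92 + 30 = 138 days.
138 mod 7 = 5, so 5 days before Tuesday is Thursday.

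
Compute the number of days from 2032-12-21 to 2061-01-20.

10257

From December 21, 2032 to December 21, 2060: 28 years, of which 7 contain a Feb 29 — 21×365 + 7×366 = 10227 days.
December 2060: 31 − 21 = 10 days remain.
January 1–20, 2061: 20 days.
Residual: 30 days.
Total: 10257 days.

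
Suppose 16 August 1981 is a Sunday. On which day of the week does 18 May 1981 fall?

Monday

Count forward from the earlier date (May 18, 1981) to the later (August 16, 1981):
May 1981: 31 − 18 = 13 days remain.
Then June (30), July (31): 30 + 31 = 61 days.
August 1–16, 1981: 16 days.
Total: 13 + 61 + 16 = 90 days.
90 mod 7 = 6, so 6 days before Sunday is Monday.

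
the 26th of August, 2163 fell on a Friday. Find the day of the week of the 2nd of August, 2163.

Tuesday

Count forward from the earlier date (August 2, 2163) to the later (August 26, 2163):
Within August 2163: 26 − 2 = 24 days.
24 mod 7 = 3, so 3 days before Friday is Tuesday.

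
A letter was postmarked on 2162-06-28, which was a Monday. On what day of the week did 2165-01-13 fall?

Sunday

June 28, 2162 → June 28, 2163: 365 days.
June 28, 2163 → June 28, 2164: 366 days (2164 is a leap year).
June 2164: 30 − 28 = 2 days remain.
Then July (31), August (31), September (30), October (31), November (30), December (31): 31 + 31 + 30 + 31 + 30 + 31 = 184 days.
January 1–13, 2165: 13 days.
Residual: 199 days.
Total: 930 days.
930 mod 7 = 6, so 6 days after Monday is Sunday.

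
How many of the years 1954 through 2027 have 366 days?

Years divisible by 4: 1956, 1960, …, 2024 — 18 in all.
2000 is divisible by 400, so still leap.
No century exceptions apply. Count: 18.

18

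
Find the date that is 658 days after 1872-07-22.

1874-05-11

Count 658 days after July 22, 1872:
July 22, 1872 → July 22, 1873: 365 days.
July 1873: 31 − 22 = 9 days remain.
Then 9 full months totalling 273 days.
May 1–11, 1874: 11 days.
Residual: 293 days.
Total: 658 days.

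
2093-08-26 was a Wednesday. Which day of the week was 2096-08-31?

August 26, 2093 → August 26, 2094: 365 days.
August 26, 2094 → August 26, 2095: 365 days.
August 26, 2095 → August 26, 2096: 366 days (2096 is a leap year).
Within August 2096: 31 − 26 = 5 days.
Total: 1101 days.
1101 mod 7 = 2, so 2 days after Wednesday is Friday.

Friday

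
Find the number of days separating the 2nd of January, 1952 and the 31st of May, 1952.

150

January 1952: 31 − 2 = 29 days remain.
Then February 1952 (29), March (31), April (30): 29 + 31 + 30 = 90 days.
May 1–31, 1952: 31 days.
Total: 29 + 90 + 31 = 150 days.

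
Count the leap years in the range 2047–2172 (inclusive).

31

Years divisible by 4: 2048, 2052, …, 2172 — 32 in all.
Of these, 2100 is divisible by 100 but not 400, so not leap.
Leap years: 32 − 1 = 31.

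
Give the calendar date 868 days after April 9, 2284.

August 25, 2286

Count 868 days after April 9, 2284:
Day-of-year of April 9, 2284: 100.
Day-of-year of August 25, 2286: 237.
2284 has 366 days, so 366 − 100 = 266 days remain in 2284.
Full years: 2285: 365. Sum = 365.
Total: 266 + 365 + 237 = 868 days.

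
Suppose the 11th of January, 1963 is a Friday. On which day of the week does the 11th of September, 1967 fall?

January 11, 1963 → January 11, 1964: 365 days.
January 11, 1964 → January 11, 1965: 366 days (1964 is a leap year).
January 11, 1965 → January 11, 1966: 365 days.
January 11, 1966 → January 11, 1967: 365 days.
January 1967: 31 − 11 = 20 days remain.
Then February 1967 (28), March (31), April (30), May (31), June (30), July (31), August (31): 28 + 31 + 30 + 31 + 30 + 31 + 31 = 212 days.
September 1–11, 1967: 11 days.
Residual: 243 days.
Total: 1704 days.
1704 mod 7 = 3, so 3 days after Friday is Monday.

Monday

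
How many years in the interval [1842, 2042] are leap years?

Years divisible by 4: 1844, 1848, …, 2040 — 50 in all.
Of these, 1900 is divisible by 100 but not 400, so not leap.
2000 is divisible by 400, so still leap.
Leap years: 50 − 1 = 49.

49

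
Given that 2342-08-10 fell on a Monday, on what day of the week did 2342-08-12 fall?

Wednesday

Within August 2342: 12 − 10 = 2 days.
2 mod 7 = 2, so 2 days after Monday is Wednesday.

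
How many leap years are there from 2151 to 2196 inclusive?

Years divisible by 4 in [2151, 2196]: 2152, 2156, 2160, 2164, 2168, 2172, 2176, 2180, 2184, 2188, 2192, 2196.
No century exceptions apply. Count: 12.

12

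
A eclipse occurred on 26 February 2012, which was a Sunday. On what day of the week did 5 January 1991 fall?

Count forward from the earlier date (January 5, 1991) to the later (February 26, 2012):
From January 5, 1991 to January 5, 2012: 21 years, of which 5 contain a Feb 29 — 16×365 + 5×366 = 7670 days.
(2000 is a leap year (divisible by 400).)
January 2012: 31 − 5 = 26 days remain.
February 1–26, 2012: 26 days (2012 is a leap year).
Residual: 52 days.
Total: 7722 days.
7722 mod 7 = 1, so 1 day before Sunday is Saturday.

Saturday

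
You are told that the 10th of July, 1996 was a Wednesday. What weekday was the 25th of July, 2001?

Day-of-year of July 10, 1996: 192.
Day-of-year of July 25, 2001: 206.
1996 has 366 days, so 366 − 192 = 174 days remain in 1996.
Full years: 1997: 365; 1998: 365; 1999: 365; 2000: 366. Sum = 1461.
Total: 174 + 1461 + 206 = 1841 days.
1841 is a multiple of 7, so the 25th of July, 2001 falls on the same weekday: Wednesday.

Wednesday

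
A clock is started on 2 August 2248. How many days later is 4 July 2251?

Day-of-year of August 2, 2248: 215.
Day-of-year of July 4, 2251: 185.
2248 has 366 days, so 366 − 215 = 151 days remain in 2248.
Full years: 2249: 365; 2250: 365. Sum = 730.
Total: 151 + 730 + 185 = 1066 days.

1066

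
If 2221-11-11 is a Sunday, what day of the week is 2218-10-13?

Count forward from the earlier date (October 13, 2218) to the later (November 11, 2221):
October 13, 2218 → October 13, 2219: 365 days.
October 13, 2219 → October 13, 2220: 366 days (2220 is a leap year).
October 13, 2220 → October 13, 2221: 365 days.
October 2221: 31 − 13 = 18 days remain.
November 1–11, 2221: 11 days.
Residual: 29 days.
Total: 1125 days.
1125 mod 7 = 5, so 5 days before Sunday is Tuesday.

Tuesday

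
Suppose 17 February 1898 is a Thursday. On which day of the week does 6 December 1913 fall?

From February 17, 1898 to February 17, 1913: 15 years, of which 3 contain a Feb 29 — 12×365 + 3×366 = 5478 days.
(1900 is not a leap year (divisible by 100 but not 400).)
February 1913: 28 − 17 = 11 days remain (1913 is not a leap year, so February has 28 days).
Then 9 full months totalling 275 days.
December 1–6, 1913: 6 days.
Residual: 292 days.
Total: 5770 days.
5770 mod 7 = 2, so 2 days after Thursday is Saturday.

Saturday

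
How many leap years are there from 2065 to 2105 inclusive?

9

Years divisible by 4 in [2065, 2105]: 2068, 2072, 2076, 2080, 2084, 2088, 2092, 2096, 2100, 2104.
Of these, 2100 is divisible by 100 but not 400, so not leap.
Leap years: 10 − 1 = 9.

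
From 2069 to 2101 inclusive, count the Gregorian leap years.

Years divisible by 4 in [2069, 2101]: 2072, 2076, 2080, 2084, 2088, 2092, 2096, 2100.
Of these, 2100 is divisible by 100 but not 400, so not leap.
Leap years: 8 − 1 = 7.

7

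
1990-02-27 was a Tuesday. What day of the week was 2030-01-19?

Saturday

Day-of-year of February 27, 1990: 58.
Day-of-year of January 19, 2030: 19.
1990 has 365 days, so 365 − 58 = 307 days remain in 1990.
Full years 1991–2029: 29 common + 10 leap = 29×365 + 10×366 = 14245 days.
Total: 307 + 14245 + 19 = 14571 days.
14571 mod 7 = 4, so 4 days after Tuesday is Saturday.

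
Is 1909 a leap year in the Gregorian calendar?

1909 is not a leap year.

No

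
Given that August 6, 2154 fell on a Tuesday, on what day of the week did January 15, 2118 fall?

Count forward from the earlier date (January 15, 2118) to the later (August 6, 2154):
Day-of-year of January 15, 2118: 15.
Day-of-year of August 6, 2154: 218.
2118 has 365 days, so 365 − 15 = 350 days remain in 2118.
Full years 2119–2153: 26 common + 9 leap = 26×365 + 9×366 = 12784 days.
Total: 350 + 12784 + 218 = 13352 days.
13352 mod 7 = 3, so 3 days before Tuesday is Saturday.

Saturday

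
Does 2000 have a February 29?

Yes

2000 is a leap year (divisible by 400).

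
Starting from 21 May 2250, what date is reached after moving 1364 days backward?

26 August 2246

Count 1364 days before May 21, 2250:
August 26, 2246 → August 26, 2247: 365 days.
August 26, 2247 → August 26, 2248: 366 days (2248 is a leap year).
August 26, 2248 → August 26, 2249: 365 days.
August 2249: 31 − 26 = 5 days remain.
Then September (30), October (31), November (30), December (31), January (31), February 2250 (28), March (31), April (30): 30 + 31 + 30 + 31 + 31 + 28 + 31 + 30 = 242 days.
May 1–21, 2250: 21 days.
Residual: 268 days.
Total: 1364 days.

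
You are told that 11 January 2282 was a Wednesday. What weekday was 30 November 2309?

Tuesday

From January 11, 2282 to January 11, 2309: 27 years, of which 6 contain a Feb 29 — 21×365 + 6×366 = 9861 days.
(2300 is not a leap year (divisible by 100 but not 400).)
January 2309: 31 − 11 = 20 days remain.
Then 9 full months totalling 273 days.
November 1–30, 2309: 30 days.
Residual: 323 days.
Total: 10184 days.
10184 mod 7 = 6, so 6 days after Wednesday is Tuesday.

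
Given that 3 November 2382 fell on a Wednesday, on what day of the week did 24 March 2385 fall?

Day-of-year of November 3, 2382: 307.
Day-of-year of March 24, 2385: 83.
2382 has 365 days, so 365 − 307 = 58 days remain in 2382.
Full years: 2383: 365; 2384: 366. Sum = 731.
Total: 58 + 731 + 83 = 872 days.
872 mod 7 = 4, so 4 days after Wednesday is Sunday.

Sunday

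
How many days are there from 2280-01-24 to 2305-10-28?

Day-of-year of January 24, 2280: 24.
Day-of-year of October 28, 2305: 301.
2280 has 366 days, so 366 − 24 = 342 days remain in 2280.
Full years 2281–2304: 19 common + 5 leap = 19×365 + 5×366 = 8765 days.
Total: 342 + 8765 + 301 = 9408 days.

9408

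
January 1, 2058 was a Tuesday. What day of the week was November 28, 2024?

Count forward from the earlier date (November 28, 2024) to the later (January 1, 2058):
From November 28, 2024 to November 28, 2057: 33 years, of which 8 contain a Feb 29 — 25×365 + 8×366 = 12053 days.
November 2057: 30 − 28 = 2 days remain.
Then December (31): 31 days.
January 1, 2058: 1 day.
Residual: 34 days.
Total: 12087 days.
12087 mod 7 = 5, so 5 days before Tuesday is Thursday.

Thursday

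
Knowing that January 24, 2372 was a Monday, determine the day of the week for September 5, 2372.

January 2372: 31 − 24 = 7 days remain.
Then February 2372 (29), March (31), April (30), May (31), June (30), July (31), August (31): 29 + 31 + 30 + 31 + 30 + 31 + 31 = 213 days.
September 1–5, 2372: 5 days.
Total: 7 + 213 + 5 = 225 days.
225 mod 7 = 1, so 1 day after Monday is Tuesday.

Tuesday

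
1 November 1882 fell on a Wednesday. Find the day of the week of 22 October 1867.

Count forward from the earlier date (October 22, 1867) to the later (November 1, 1882):
Day-of-year of October 22, 1867: 295.
Day-of-year of November 1, 1882: 305.
1867 has 365 days, so 365 − 295 = 70 days remain in 1867.
Full years 1868–1881: 10 common + 4 leap = 10×365 + 4×366 = 5114 days.
Total: 70 + 5114 + 305 = 5489 days.
5489 mod 7 = 1, so 1 day before Wednesday is Tuesday.

Tuesday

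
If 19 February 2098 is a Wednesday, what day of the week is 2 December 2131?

Sunday

Day-of-year of February 19, 2098: 50.
Day-of-year of December 2, 2131: 336.
2098 has 365 days, so 365 − 50 = 315 days remain in 2098.
Full years 2099–2130: 25 common + 7 leap = 25×365 + 7×366 = 11687 days.
Total: 315 + 11687 + 336 = 12338 days.
12338 mod 7 = 4, so 4 days after Wednesday is Sunday.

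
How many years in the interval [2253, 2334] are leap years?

Years divisible by 4: 2256, 2260, …, 2332 — 20 in all.
Of these, 2300 is divisible by 100 but not 400, so not leap.
Leap years: 20 − 1 = 19.

19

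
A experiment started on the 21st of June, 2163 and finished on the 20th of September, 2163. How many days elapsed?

June 2163: 30 − 21 = 9 days remain.
Then July (31), August (31): 31 + 31 = 62 days.
September 1–20, 2163: 20 days.
Total: 9 + 62 + 20 = 91 days.

91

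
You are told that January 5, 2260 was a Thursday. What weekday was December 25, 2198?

Tuesday

Count forward from the earlier date (December 25, 2198) to the later (January 5, 2260):
From December 25, 2198 to December 25, 2259: 61 years, of which 14 contain a Feb 29 — 47×365 + 14×366 = 22279 days.
(2200 is not a leap year (divisible by 100 but not 400).)
December 2259: 31 − 25 = 6 days remain.
January 1–5, 2260: 5 days.
Residual: 11 days.
Total: 22290 days.
22290 mod 7 = 2, so 2 days before Thursday is Tuesday.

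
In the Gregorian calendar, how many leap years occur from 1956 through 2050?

Years divisible by 4: 1956, 1960, …, 2048 — 24 in all.
2000 is divisible by 400, so still leap.
No century exceptions apply. Count: 24.

24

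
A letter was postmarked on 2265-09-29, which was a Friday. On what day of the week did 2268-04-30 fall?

Thursday

September 29, 2265 → September 29, 2266: 365 days.
September 29, 2266 → September 29, 2267: 365 days.
September 2267: 30 − 29 = 1 day remains.
Then October (31), November (30), December (31), January (31), February 2268 (29), March (31): 31 + 30 + 31 + 31 + 29 + 31 = 183 days.
April 1–30, 2268: 30 days.
Residual: 214 days.
Total: 944 days.
944 mod 7 = 6, so 6 days after Friday is Thursday.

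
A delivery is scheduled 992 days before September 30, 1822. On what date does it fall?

January 12, 1820

Count 992 days before September 30, 1822:
January 12, 1820 → January 12, 1821: 366 days (1820 is a leap year).
January 12, 1821 → January 12, 1822: 365 days.
January 1822: 31 − 12 = 19 days remain.
Then February 1822 (28), March (31), April (30), May (31), June (30), July (31), August (31): 28 + 31 + 30 + 31 + 30 + 31 + 31 = 212 days.
September 1–30, 1822: 30 days.
Residual: 261 days.
Total: 992 days.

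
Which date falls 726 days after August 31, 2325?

August 27, 2327

Count 726 days after August 31, 2325:
Day-of-year of August 31, 2325: 243.
Day-of-year of August 27, 2327: 239.
2325 has 365 days, so 365 − 243 = 122 days remain in 2325.
Full years: 2326: 365. Sum = 365.
Total: 122 + 365 + 239 = 726 days.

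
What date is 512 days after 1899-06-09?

1900-11-03

Count 512 days after June 9, 1899:
June 9, 1899 → June 9, 1900: 365 days (1900 is not a leap year (divisible by 100 but not 400)).
June 1900: 30 − 9 = 21 days remain.
Then July (31), August (31), September (30), October (31): 31 + 31 + 30 + 31 = 123 days.
November 1–3, 1900: 3 days.
Residual: 147 days.
Total: 512 days.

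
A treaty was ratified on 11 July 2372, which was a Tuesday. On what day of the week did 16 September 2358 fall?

Count forward from the earlier date (September 16, 2358) to the later (July 11, 2372):
From September 16, 2358 to September 16, 2371: 13 years, of which 3 contain a Feb 29 — 10×365 + 3×366 = 4748 days.
September 2371: 30 − 16 = 14 days remain.
Then 9 full months totalling 274 days.
July 1–11, 2372: 11 days.
Residual: 299 days.
Total: 5047 days.
5047 is a multiple of 7, so 16 September 2358 falls on the same weekday: Tuesday.

Tuesday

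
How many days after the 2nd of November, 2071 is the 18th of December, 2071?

46

November 2071: 30 − 2 = 28 days remain.
December 1–18, 2071: 18 days.
Total: 28 + 18 = 46 days.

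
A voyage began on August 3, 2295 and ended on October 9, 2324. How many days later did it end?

10659

From August 3, 2295 to August 3, 2324: 29 years, of which 7 contain a Feb 29 — 22×365 + 7×366 = 10592 days.
(2300 is not a leap year (divisible by 100 but not 400).)
August 2324: 31 − 3 = 28 days remain.
Then September (30): 30 days.
October 1–9, 2324: 9 days.
Residual: 67 days.
Total: 10659 days.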